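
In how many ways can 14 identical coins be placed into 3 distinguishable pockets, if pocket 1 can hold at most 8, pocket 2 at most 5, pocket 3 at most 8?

33

Ignoring the caps, the number of non-negative solutions to x_1+…+x_3 = 14 is C(16,2) = 120.
Subtract solutions that violate a single cap (substitute x_i' = x_i − (cap_i+1)): x_1 ≥ 9 gives C(7,2) = 21; x_2 ≥ 6 gives C(10,2) = 45; x_3 ≥ 9 gives C(7,2) = 21. Together 87.
No two caps can be exceeded simultaneously, so the pair terms are all 0.
By inclusion–exclusion the count is 120 − 87 + 0 = 33.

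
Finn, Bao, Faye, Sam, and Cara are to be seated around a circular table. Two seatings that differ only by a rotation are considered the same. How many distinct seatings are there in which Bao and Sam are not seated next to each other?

12

All circular seatings of 5 people number (4)! = 24.
Those with Bao next to Sam: fuse the pair into one unit and seat 4 units around a circle — 2·(3)! = 12.
Subtracting, 24 − 12 = 12.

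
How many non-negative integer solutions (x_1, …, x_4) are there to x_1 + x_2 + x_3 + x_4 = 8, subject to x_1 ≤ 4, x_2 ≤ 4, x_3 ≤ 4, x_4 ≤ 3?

By stars and bars, unrestricted non-negative solutions to x_1+…+x_4 = 8 number C(8+3,3) = 165.
Subtract solutions that violate a single cap (substitute x_i' = x_i − (cap_i+1)): x_1 ≥ 5 gives C(6,3) = 20; x_2 ≥ 5 gives C(6,3) = 20; x_3 ≥ 5 gives C(6,3) = 20; x_4 ≥ 4 gives C(7,3) = 35. Together 95.
No two caps can be exceeded simultaneously, so the pair terms are all 0.
By inclusion–exclusion the count is 165 − 95 + 0 = 70.

70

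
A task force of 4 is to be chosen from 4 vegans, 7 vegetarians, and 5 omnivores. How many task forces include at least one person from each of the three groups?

910

Unrestricted: C(16,4) = 1820 ways to pick any 4 of the 16.
Selections missing a whole group: no vegans → C(12,4) = 495; no vegetarians → C(9,4) = 126; no omnivores → C(11,4) = 330.
Add back selections omitting two groups (i.e. drawn from a single group): C(4,4) + C(7,4) + C(5,4) = 41.
By inclusion–exclusion: 1820 − 951 + 41 = 910.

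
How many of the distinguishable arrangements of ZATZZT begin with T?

Fix T in the first position and arrange the remaining 5 letters.
Those 5 letters have Z appearing 3 times, giving (5)!/(3!) = 20.

20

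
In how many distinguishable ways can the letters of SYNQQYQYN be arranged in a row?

Letter multiplicities in SYNQQYQYN: N×2, Q×3, S×1, Y×3.
So there are 9! / (3!·3!·2!) = 5040 distinguishable arrangements.

5040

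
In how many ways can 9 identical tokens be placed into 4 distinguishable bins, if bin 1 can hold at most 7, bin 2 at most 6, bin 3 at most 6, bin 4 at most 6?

186

Ignoring the caps, the number of non-negative solutions to x_1+…+x_4 = 9 is C(12,3) = 220.
Subtract solutions that violate a single cap (substitute x_i' = x_i − (cap_i+1)): x_1 ≥ 8 gives C(4,3) = 4; x_2 ≥ 7 gives C(5,3) = 10; x_3 ≥ 7 gives C(5,3) = 10; x_4 ≥ 7 gives C(5,3) = 10. Together 34.
No two caps can be exceeded simultaneously, so the pair terms are all 0.
By inclusion–exclusion the count is 220 − 34 + 0 = 186.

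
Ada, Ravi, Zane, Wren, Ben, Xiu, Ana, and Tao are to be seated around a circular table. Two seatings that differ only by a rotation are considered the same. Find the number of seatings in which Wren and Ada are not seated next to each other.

3600

Without the restriction there are (7)! = 5040 seatings.
Those with Wren next to Ada: fuse the pair into one unit and seat 7 units around a circle — 2·(6)! = 1440.
Subtracting, 5040 − 1440 = 3600.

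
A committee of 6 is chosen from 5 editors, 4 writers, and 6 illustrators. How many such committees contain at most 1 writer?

Split by how many writers are chosen (0 through 1).
Sum: C(4,0)·C(11,6) + C(4,1)·C(11,5) = 462 + 1848 = 2310.

2310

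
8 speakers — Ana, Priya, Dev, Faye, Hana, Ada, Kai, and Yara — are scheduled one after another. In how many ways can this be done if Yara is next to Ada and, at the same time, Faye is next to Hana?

2880

Treat {Yara,Ada} as one block (2 orders) and {Faye,Hana} as another (2 orders).
That leaves 6 units to arrange: 2 × 2 × 6! = 4 × 720 = 2880.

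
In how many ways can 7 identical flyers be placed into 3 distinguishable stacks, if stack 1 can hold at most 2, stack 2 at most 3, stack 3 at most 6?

Without the upper bounds there are C(9,2) = 36 ways to split 7 among 3 stacks.
Subtract solutions that violate a single cap (substitute x_i' = x_i − (cap_i+1)): x_1 ≥ 3 gives C(6,2) = 15; x_2 ≥ 4 gives C(5,2) = 10; x_3 ≥ 7 gives C(2,2) = 1. Together 26.
Add back pairs where two caps are both exceeded: 1 + 0 + 0 = 1.
By inclusion–exclusion the count is 36 − 26 + 1 = 11.

11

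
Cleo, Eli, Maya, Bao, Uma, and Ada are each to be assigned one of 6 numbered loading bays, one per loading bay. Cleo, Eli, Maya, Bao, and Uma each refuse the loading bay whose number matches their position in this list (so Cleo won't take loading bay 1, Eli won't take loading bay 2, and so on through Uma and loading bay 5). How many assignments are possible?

Let Aᵢ (for 1 ≤ i ≤ 5) be the placements that put person i in their forbidden loading bay. Any j of these fix j positions, leaving (6−j)! ways to fill the rest, and there are C(5,j) ways to pick which j.
By inclusion–exclusion, the number of valid placements is Σ_{j=0}^{5} (−1)^j C(5,j)·(6−j)!.
Computing: 720 − 600 + 240 − 60 + 10 − 1 = 309.

309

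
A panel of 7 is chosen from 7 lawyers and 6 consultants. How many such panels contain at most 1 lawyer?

7

Split by how many lawyers are chosen (0 through 1).
Sum: C(7,0)·C(6,7) + C(7,1)·C(6,6) = 0 + 7 = 7.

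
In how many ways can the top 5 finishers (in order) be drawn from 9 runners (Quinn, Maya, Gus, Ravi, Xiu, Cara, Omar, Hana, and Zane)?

15120

This is an ordered selection of 5 from 9: P(9,5).
That gives 9 × 8 × 7 × 6 × 5 = 15120.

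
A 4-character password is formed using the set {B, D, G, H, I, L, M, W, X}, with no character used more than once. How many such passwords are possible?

3024

Choose and order 4 of the 9 symbols: the first character has 9 options, the next 8, then 7, 6.
9 × 8 × 7 × 6 = 3024.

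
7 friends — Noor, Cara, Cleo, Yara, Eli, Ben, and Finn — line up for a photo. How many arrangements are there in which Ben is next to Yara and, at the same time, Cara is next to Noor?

480

Treat {Ben,Yara} as one block (2 orders) and {Cara,Noor} as another (2 orders).
That leaves 5 units to arrange: 2 × 2 × 5! = 4 × 120 = 480.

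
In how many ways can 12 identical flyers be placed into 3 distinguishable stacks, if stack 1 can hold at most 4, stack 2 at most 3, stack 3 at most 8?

By stars and bars, unrestricted non-negative solutions to x_1+…+x_3 = 12 number C(12+2,2) = 91.
Subtract solutions that violate a single cap (substitute x_i' = x_i − (cap_i+1)): x_1 ≥ 5 gives C(9,2) = 36; x_2 ≥ 4 gives C(10,2) = 45; x_3 ≥ 9 gives C(5,2) = 10. Together 91.
Add back pairs where two caps are both exceeded: 10 + 0 + 0 = 10.
By inclusion–exclusion the count is 91 − 91 + 10 = 10.

10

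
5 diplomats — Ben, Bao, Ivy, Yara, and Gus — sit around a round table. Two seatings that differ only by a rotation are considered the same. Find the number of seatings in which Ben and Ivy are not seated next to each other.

12

Without the restriction there are (4)! = 24 seatings.
Seatings with Ben beside Ivy: treat them as a block with 2 internal orders, giving 2 × (3)! = 12.
Subtracting, 24 − 12 = 12.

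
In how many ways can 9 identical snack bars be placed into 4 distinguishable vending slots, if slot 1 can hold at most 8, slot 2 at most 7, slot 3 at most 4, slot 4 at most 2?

By stars and bars, unrestricted non-negative solutions to x_1+…+x_4 = 9 number C(9+3,3) = 220.
Subtract solutions that violate a single cap (substitute x_i' = x_i − (cap_i+1)): x_1 ≥ 9 gives C(3,3) = 1; x_2 ≥ 8 gives C(4,3) = 4; x_3 ≥ 5 gives C(7,3) = 35; x_4 ≥ 3 gives C(9,3) = 84. Together 124.
Add back pairs where two caps are both exceeded: 0 + 0 + 0 + 0 + 0 + 4 = 4.
By inclusion–exclusion the count is 220 − 124 + 4 = 100.

100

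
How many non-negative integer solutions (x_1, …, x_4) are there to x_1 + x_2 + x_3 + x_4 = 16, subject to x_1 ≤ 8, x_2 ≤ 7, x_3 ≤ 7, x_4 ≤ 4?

206

Without the upper bounds there are C(19,3) = 969 ways to split 16 among 4 variables.
Subtract solutions that violate a single cap (substitute x_i' = x_i − (cap_i+1)): x_1 ≥ 9 gives C(10,3) = 120; x_2 ≥ 8 gives C(11,3) = 165; x_3 ≥ 8 gives C(11,3) = 165; x_4 ≥ 5 gives C(14,3) = 364. Together 814.
Add back pairs where two caps are both exceeded: 0 + 0 + 10 + 1 + 20 + 20 = 51.
By inclusion–exclusion the count is 969 − 814 + 51 = 206.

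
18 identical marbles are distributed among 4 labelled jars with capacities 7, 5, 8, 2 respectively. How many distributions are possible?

Ignoring the caps, the number of non-negative solutions to x_1+…+x_4 = 18 is C(21,3) = 1330.
Subtract solutions that violate a single cap (substitute x_i' = x_i − (cap_i+1)): x_1 ≥ 8 gives C(13,3) = 286; x_2 ≥ 6 gives C(15,3) = 455; x_3 ≥ 9 gives C(12,3) = 220; x_4 ≥ 3 gives C(18,3) = 816. Together 1777.
Add back pairs where two caps are both exceeded: 35 + 4 + 120 + 20 + 220 + 84 = 483.
Subtract triples: 0 + 4 + 0 + 1 = 5.
By inclusion–exclusion the count is 1330 − 1777 + 483 − 5 = 31.

31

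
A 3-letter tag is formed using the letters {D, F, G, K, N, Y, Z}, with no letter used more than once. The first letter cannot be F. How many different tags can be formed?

The first letter has 7−1 = 6 choices (anything except F).
The remaining 2 letters are filled from the other 6 symbols without repetition: 6 × 5 = 30.
Total: 6 × 30 = 180.

180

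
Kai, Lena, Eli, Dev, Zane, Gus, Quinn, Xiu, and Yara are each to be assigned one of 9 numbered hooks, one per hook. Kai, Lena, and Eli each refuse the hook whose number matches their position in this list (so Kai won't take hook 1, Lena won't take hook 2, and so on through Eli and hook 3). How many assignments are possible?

256320

Let Aᵢ (for i ∈ {1, 2, 3}) be the placements that put person i in their forbidden hook. Any j of these fix j positions, leaving (9−j)! ways to fill the rest, and there are C(3,j) ways to pick which j.
By inclusion–exclusion, the number of valid placements is Σ_{j=0}^{3} (−1)^j C(3,j)·(9−j)!.
Computing: 362880 − 120960 + 15120 − 720 = 256320.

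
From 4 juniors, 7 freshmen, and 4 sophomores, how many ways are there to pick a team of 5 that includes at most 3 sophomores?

Split by how many sophomores are chosen (0 through 3).
Sum: C(4,0)·C(11,5) + C(4,1)·C(11,4) + C(4,2)·C(11,3) + C(4,3)·C(11,2) = 462 + 1320 + 990 + 220 = 2992.

2992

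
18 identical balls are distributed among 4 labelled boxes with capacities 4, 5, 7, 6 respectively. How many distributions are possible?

By stars and bars, unrestricted non-negative solutions to x_1+…+x_4 = 18 number C(18+3,3) = 1330.
Subtract solutions that violate a single cap (substitute x_i' = x_i − (cap_i+1)): x_1 ≥ 5 gives C(16,3) = 560; x_2 ≥ 6 gives C(15,3) = 455; x_3 ≥ 8 gives C(13,3) = 286; x_4 ≥ 7 gives C(14,3) = 364. Together 1665.
Add back pairs where two caps are both exceeded: 120 + 56 + 84 + 35 + 56 + 20 = 371.
Subtract triples: 0 + 1 + 0 + 0 = 1.
By inclusion–exclusion the count is 1330 − 1665 + 371 − 1 = 35.

35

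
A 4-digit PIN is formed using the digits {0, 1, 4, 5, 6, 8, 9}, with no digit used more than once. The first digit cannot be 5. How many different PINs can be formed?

The first digit has 7−1 = 6 choices (anything except 5).
The remaining 3 digits are filled from the other 6 symbols without repetition: 6 × 5 × 4 = 120.
Total: 6 × 120 = 720.

720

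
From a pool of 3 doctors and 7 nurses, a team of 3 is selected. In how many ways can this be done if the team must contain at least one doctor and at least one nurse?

Unrestricted: C(10,3) = 120 ways to pick any 3 of the 10.
Selections missing a whole group: no doctors → C(7,3) = 35; no nurses → C(3,3) = 1.
Both groups omitted at once is impossible, so 120 − 36 = 84.

84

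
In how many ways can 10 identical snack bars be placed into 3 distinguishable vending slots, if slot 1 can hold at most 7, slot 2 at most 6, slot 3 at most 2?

Without the upper bounds there are C(12,2) = 66 ways to split 10 among 3 vending slots.
Subtract solutions that violate a single cap (substitute x_i' = x_i − (cap_i+1)): x_1 ≥ 8 gives C(4,2) = 6; x_2 ≥ 7 gives C(5,2) = 10; x_3 ≥ 3 gives C(9,2) = 36. Together 52.
Add back pairs where two caps are both exceeded: 0 + 0 + 1 = 1.
By inclusion–exclusion the count is 66 − 52 + 1 = 15.

15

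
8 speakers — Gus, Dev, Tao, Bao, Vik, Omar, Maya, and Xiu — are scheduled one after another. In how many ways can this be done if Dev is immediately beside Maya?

10080

Glue Dev and Maya into one block (2 internal orders), leaving 7 units to arrange in a row.
That gives 2 × 7! = 2 × 5040 = 10080.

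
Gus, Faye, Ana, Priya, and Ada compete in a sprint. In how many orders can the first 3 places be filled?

60

This is an ordered selection of 3 from 5: P(5,3).
That gives 5 × 4 × 3 = 60.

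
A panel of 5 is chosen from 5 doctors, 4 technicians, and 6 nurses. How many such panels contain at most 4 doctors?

3002

Split by how many doctors are chosen (0 through 4).
Sum: C(5,0)·C(10,5) + C(5,1)·C(10,4) + C(5,2)·C(10,3) + C(5,3)·C(10,2) + C(5,4)·C(10,1) = 252 + 1050 + 1200 + 450 + 50 = 3002.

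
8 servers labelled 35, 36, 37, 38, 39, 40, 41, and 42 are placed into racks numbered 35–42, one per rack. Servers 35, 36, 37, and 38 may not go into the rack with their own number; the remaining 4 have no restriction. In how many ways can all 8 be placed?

Let Aᵢ (for 35 ≤ i ≤ 38) be the placements that put server i in its forbidden rack. Any j of these fix j positions, leaving (8−j)! ways to fill the rest, and there are C(4,j) ways to pick which j.
By inclusion–exclusion, the number of valid placements is Σ_{j=0}^{4} (−1)^j C(4,j)·(8−j)!.
Computing: 40320 − 20160 + 4320 − 480 + 24 = 24024.

24024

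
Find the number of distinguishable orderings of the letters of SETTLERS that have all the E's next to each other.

1260

Treat the 2 copies of E as a single block. The multiset to arrange is then {EE, L, R, S, S, T, T}, 7 items in all.
That gives (7)!/(2!·2!) = 1260 arrangements.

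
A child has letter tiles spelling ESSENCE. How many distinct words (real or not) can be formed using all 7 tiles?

420

The 7 letters of ESSENCE have repeats: E appearing 3 times and S appearing twice.
So there are 7! / (3!·2!) = 420 distinguishable arrangements.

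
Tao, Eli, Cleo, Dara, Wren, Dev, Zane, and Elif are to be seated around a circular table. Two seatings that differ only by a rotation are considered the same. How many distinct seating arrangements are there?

Seat Tao anywhere (absorbing the rotational symmetry), then permute the other 7: (7)! = 5040.

5040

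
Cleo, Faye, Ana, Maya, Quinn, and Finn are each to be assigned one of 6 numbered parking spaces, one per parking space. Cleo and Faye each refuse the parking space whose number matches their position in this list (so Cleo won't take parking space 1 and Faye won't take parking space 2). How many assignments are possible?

Let Aᵢ (for i ∈ {1, 2}) be the placements that put person i in their forbidden parking space. Any j of these fix j positions, leaving (6−j)! ways to fill the rest, and there are C(2,j) ways to pick which j.
By inclusion–exclusion, the number of valid placements is Σ_{j=0}^{2} (−1)^j C(2,j)·(6−j)!.
Computing: 720 − 240 + 24 = 504.

504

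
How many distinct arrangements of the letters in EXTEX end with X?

With the last slot taken by X, it remains to arrange the other 4 letters (ETEX).
Those 4 letters have E appearing twice, giving (4)!/(2!) = 12.

12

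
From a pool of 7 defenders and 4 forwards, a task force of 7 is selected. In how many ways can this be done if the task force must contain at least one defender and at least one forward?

329

With no constraint there are C(11,7) = 330 possible selections.
Subtract selections that omit an entire group: no defenders → C(4,7) = 0; no forwards → C(7,7) = 1.
Both groups omitted at once is impossible, so 330 − 1 = 329.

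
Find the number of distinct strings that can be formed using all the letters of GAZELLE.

The 7 letters of GAZELLE have repeats: E appearing twice and L appearing twice.
The number of distinct arrangements is 7!/(2!·2!) = 5040/4 = 1260.

1260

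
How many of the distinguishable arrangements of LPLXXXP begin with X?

Fix X in the first position and arrange the remaining 6 letters.
Those 6 letters have L appearing twice, P appearing twice, and X appearing twice, giving (6)!/(2!·2!·2!) = 90.

90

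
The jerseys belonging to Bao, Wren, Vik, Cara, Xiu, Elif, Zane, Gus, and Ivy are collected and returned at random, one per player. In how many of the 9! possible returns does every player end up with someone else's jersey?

Count assignments avoiding every fixed point. For any j of the 9 players fixed to their old jersey, the other 9−j can be arranged in (9−j)! ways.
By inclusion–exclusion this is Σ_{j=0}^{9} (−1)^j C(9,j)·(9−j)!.
Computing: 362880 − 362880 + 181440 − 60480 + 15120 − 3024 + 504 − 72 + 9 − 1 = 133496.

133496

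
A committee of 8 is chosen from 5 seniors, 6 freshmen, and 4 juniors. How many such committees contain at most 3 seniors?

Split by how many seniors are chosen (0 through 3).
Sum: C(5,0)·C(10,8) + C(5,1)·C(10,7) + C(5,2)·C(10,6) + C(5,3)·C(10,5) = 45 + 600 + 2100 + 2520 = 5265.

5265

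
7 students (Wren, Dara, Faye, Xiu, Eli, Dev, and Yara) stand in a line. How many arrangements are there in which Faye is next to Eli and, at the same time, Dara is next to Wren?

Treat {Faye,Eli} as one block (2 orders) and {Dara,Wren} as another (2 orders).
That leaves 5 units to arrange: 2 × 2 × 5! = 4 × 120 = 480.

480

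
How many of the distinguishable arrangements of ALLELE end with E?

With the last slot taken by E, it remains to arrange the other 5 letters (ALLLE).
Those 5 letters have L appearing 3 times, giving (5)!/(3!) = 20.

20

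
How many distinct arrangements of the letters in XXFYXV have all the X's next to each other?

24

Treat the 3 copies of X as a single block. The multiset to arrange is then {XXX, F, V, Y}, 4 items in all.
All 4 items are distinct, so there are (4)! = 24 arrangements.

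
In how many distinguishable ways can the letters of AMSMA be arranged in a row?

AMSMA has 5 letters with A appearing twice and M appearing twice.
Dividing 5! = 120 by 2!·2! = 4 for the repeated letters gives 30.

30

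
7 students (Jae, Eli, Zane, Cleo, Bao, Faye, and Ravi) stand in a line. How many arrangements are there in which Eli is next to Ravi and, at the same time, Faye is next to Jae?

Treat {Eli,Ravi} as one block (2 orders) and {Faye,Jae} as another (2 orders).
That leaves 5 units to arrange: 2 × 2 × 5! = 4 × 120 = 480.

480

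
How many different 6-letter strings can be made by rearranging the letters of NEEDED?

60

Letter multiplicities in NEEDED: D×2, E×3, N×1.
So there are 6! / (3!·2!) = 60 distinguishable arrangements.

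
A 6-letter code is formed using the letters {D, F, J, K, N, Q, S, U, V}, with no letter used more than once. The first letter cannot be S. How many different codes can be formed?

53760

The first letter has 9−1 = 8 choices (anything except S).
The remaining 5 letters are filled from the other 8 symbols without repetition: 8 × 7 × 6 × 5 × 4 = 6720.
Total: 8 × 6720 = 53760.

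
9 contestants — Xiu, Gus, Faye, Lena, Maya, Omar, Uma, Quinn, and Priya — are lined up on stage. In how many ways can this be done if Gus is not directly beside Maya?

Of the 9! = 362880 arrangements, those with Gus and Maya adjacent number 2 × 8! = 80640 (treat the pair as a block with 2 internal orders).
Complementary counting: 362880 − 80640 = 282240.

282240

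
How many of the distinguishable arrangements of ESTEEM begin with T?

20

With the first slot taken by T, it remains to arrange the other 5 letters (ESEEM).
Those 5 letters have E appearing 3 times, giving (5)!/(3!) = 20.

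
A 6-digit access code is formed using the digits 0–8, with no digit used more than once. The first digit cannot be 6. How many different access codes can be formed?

53760

The first digit has 9−1 = 8 choices (anything except 6).
The remaining 5 digits are filled from the other 8 symbols without repetition: 8 × 7 × 6 × 5 × 4 = 6720.
Total: 8 × 6720 = 53760.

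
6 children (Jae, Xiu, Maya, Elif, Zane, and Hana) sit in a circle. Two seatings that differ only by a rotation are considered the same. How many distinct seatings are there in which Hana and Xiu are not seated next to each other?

All circular seatings of 6 people number (5)! = 120.
Seatings with Hana beside Xiu: treat them as a block with 2 internal orders, giving 2 × (4)! = 48.
Subtracting, 120 − 48 = 72.

72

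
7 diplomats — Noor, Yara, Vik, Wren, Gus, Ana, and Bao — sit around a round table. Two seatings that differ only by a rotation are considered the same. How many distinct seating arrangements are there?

Fix one person's seat to break rotational symmetry; the remaining 6 people can be arranged in (6)! = 720 ways.

720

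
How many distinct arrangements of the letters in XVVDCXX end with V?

120

Fix V in the last position and arrange the remaining 6 letters.
Those 6 letters have X appearing 3 times, giving (6)!/(3!) = 120.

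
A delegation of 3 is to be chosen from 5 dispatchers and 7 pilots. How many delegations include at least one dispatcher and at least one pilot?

With no constraint there are C(12,3) = 220 possible selections.
Subtract selections that omit an entire group: no dispatchers → C(7,3) = 35; no pilots → C(5,3) = 10.
Both groups omitted at once is impossible, so 220 − 45 = 175.

175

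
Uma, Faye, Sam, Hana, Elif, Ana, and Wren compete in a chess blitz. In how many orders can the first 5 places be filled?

2520

There are 7 choices for 1st place, 6 for 2nd, and so on down to 3 for position 5.
That gives 7 × 6 × 5 × 4 × 3 = 2520.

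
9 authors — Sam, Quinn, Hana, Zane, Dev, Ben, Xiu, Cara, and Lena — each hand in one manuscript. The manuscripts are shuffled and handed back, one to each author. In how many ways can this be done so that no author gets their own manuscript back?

133496

This is the derangement count D_9: permutations of 9 items with no fixed point.
By inclusion–exclusion this is Σ_{j=0}^{9} (−1)^j C(9,j)·(9−j)!.
Computing: 362880 − 362880 + 181440 − 60480 + 15120 − 3024 + 504 − 72 + 9 − 1 = 133496.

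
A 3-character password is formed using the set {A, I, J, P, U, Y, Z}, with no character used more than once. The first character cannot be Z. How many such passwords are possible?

180

The first character has 7−1 = 6 choices (anything except Z).
The remaining 2 characters are filled from the other 6 symbols without repetition: 6 × 5 = 30.
Total: 6 × 30 = 180.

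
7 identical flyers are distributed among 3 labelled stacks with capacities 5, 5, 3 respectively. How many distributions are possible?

By stars and bars, unrestricted non-negative solutions to x_1+…+x_3 = 7 number C(7+2,2) = 36.
Subtract solutions that violate a single cap (substitute x_i' = x_i − (cap_i+1)): x_1 ≥ 6 gives C(3,2) = 3; x_2 ≥ 6 gives C(3,2) = 3; x_3 ≥ 4 gives C(5,2) = 10. Together 16.
No two caps can be exceeded simultaneously, so the pair terms are all 0.
By inclusion–exclusion the count is 36 − 16 + 0 = 20.

20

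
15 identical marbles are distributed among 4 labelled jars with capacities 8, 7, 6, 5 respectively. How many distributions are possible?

By stars and bars, unrestricted non-negative solutions to x_1+…+x_4 = 15 number C(15+3,3) = 816.
Subtract solutions that violate a single cap (substitute x_i' = x_i − (cap_i+1)): x_1 ≥ 9 gives C(9,3) = 84; x_2 ≥ 8 gives C(10,3) = 120; x_3 ≥ 7 gives C(11,3) = 165; x_4 ≥ 6 gives C(12,3) = 220. Together 589.
Add back pairs where two caps are both exceeded: 0 + 0 + 1 + 1 + 4 + 10 = 16.
By inclusion–exclusion the count is 816 − 589 + 16 = 243.

243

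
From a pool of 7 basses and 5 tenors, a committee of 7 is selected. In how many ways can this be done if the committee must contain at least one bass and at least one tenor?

With no constraint there are C(12,7) = 792 possible selections.
Subtract selections that omit an entire group: no basses → C(5,7) = 0; no tenors → C(7,7) = 1.
Both groups omitted at once is impossible, so 792 − 1 = 791.

791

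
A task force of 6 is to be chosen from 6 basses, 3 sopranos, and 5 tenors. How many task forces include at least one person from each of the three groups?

2430

Total 6-person selections from all 14: C(14,6) = 3003.
Selections missing a whole group: no basses → C(8,6) = 28; no sopranos → C(11,6) = 462; no tenors → C(9,6) = 84.
Add back selections omitting two groups (i.e. drawn from a single group): C(6,6) + C(3,6) + C(5,6) = 1.
By inclusion–exclusion: 3003 − 574 + 1 = 2430.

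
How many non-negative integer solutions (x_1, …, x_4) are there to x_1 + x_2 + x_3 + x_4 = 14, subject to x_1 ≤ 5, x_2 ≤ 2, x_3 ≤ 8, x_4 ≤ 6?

By stars and bars, unrestricted non-negative solutions to x_1+…+x_4 = 14 number C(14+3,3) = 680.
Subtract solutions that violate a single cap (substitute x_i' = x_i − (cap_i+1)): x_1 ≥ 6 gives C(11,3) = 165; x_2 ≥ 3 gives C(14,3) = 364; x_3 ≥ 9 gives C(8,3) = 56; x_4 ≥ 7 gives C(10,3) = 120. Together 705.
Add back pairs where two caps are both exceeded: 56 + 0 + 4 + 10 + 35 + 0 = 105.
By inclusion–exclusion the count is 680 − 705 + 105 = 80.

80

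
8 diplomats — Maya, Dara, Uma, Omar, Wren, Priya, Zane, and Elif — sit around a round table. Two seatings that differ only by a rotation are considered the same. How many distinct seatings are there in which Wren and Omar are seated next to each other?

1440

Treat {Wren, Omar} as one unit (2 internal orders) and seat the resulting 7 units around the table: (6)! circular arrangements.
So 2 × (6)! = 2 × 720 = 1440.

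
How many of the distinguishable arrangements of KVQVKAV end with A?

60

With the last slot taken by A, it remains to arrange the other 6 letters (KVQVKV).
Those 6 letters have K appearing twice and V appearing 3 times, giving (6)!/(3!·2!) = 60.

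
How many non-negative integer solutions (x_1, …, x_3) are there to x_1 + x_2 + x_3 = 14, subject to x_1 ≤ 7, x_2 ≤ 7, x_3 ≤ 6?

28

Ignoring the caps, the number of non-negative solutions to x_1+…+x_3 = 14 is C(16,2) = 120.
Subtract solutions that violate a single cap (substitute x_i' = x_i − (cap_i+1)): x_1 ≥ 8 gives C(8,2) = 28; x_2 ≥ 8 gives C(8,2) = 28; x_3 ≥ 7 gives C(9,2) = 36. Together 92.
No two caps can be exceeded simultaneously, so the pair terms are all 0.
By inclusion–exclusion the count is 120 − 92 + 0 = 28.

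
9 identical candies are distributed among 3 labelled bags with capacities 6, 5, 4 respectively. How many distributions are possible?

Without the upper bounds there are C(11,2) = 55 ways to split 9 among 3 bags.
Subtract solutions that violate a single cap (substitute x_i' = x_i − (cap_i+1)): x_1 ≥ 7 gives C(4,2) = 6; x_2 ≥ 6 gives C(5,2) = 10; x_3 ≥ 5 gives C(6,2) = 15. Together 31.
No two caps can be exceeded simultaneously, so the pair terms are all 0.
By inclusion–exclusion the count is 55 − 31 + 0 = 24.

24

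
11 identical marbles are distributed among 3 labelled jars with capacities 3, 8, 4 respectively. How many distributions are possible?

Without the upper bounds there are C(13,2) = 78 ways to split 11 among 3 jars.
Subtract solutions that violate a single cap (substitute x_i' = x_i − (cap_i+1)): x_1 ≥ 4 gives C(9,2) = 36; x_2 ≥ 9 gives C(4,2) = 6; x_3 ≥ 5 gives C(8,2) = 28. Together 70.
Add back pairs where two caps are both exceeded: 0 + 6 + 0 = 6.
By inclusion–exclusion the count is 78 − 70 + 6 = 14.

14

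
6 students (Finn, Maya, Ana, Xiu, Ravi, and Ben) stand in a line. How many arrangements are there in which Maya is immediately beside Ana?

240

Glue Maya and Ana into one block (2 internal orders), leaving 5 units to arrange in a row.
That gives 2 × 5! = 2 × 120 = 240.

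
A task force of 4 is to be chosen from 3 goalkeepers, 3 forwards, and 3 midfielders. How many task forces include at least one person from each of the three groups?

81

Unrestricted: C(9,4) = 126 ways to pick any 4 of the 9.
Selections missing a whole group: no goalkeepers → C(6,4) = 15; no forwards → C(6,4) = 15; no midfielders → C(6,4) = 15.
Add back selections omitting two groups (i.e. drawn from a single group): C(3,4) + C(3,4) + C(3,4) = 0.
By inclusion–exclusion: 126 − 45 + 0 = 81.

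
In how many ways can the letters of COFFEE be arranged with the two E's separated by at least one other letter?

Total arrangements of COFFEE: 6!/(2!·2!) = 180.
Arrangements with the E's together: treat EE as one letter, giving (5)!/(2!) = 60.
Subtracting, 180 − 60 = 120 arrangements keep the E's apart.

120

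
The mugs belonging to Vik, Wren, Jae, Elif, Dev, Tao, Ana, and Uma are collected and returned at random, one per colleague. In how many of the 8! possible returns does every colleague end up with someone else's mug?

14833

Let Aᵢ be the assignments in which colleague i gets their own mug. We want the size of the complement of A₁∪…∪A_8.
By inclusion–exclusion this is Σ_{j=0}^{8} (−1)^j C(8,j)·(8−j)!.
Computing: 40320 − 40320 + 20160 − 6720 + 1680 − 336 + 56 − 8 + 1 = 14833.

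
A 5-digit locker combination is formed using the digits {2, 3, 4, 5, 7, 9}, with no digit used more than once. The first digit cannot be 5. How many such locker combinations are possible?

600

The first digit has 6−1 = 5 choices (anything except 5).
The remaining 4 digits are filled from the other 5 symbols without repetition: 5 × 4 × 3 × 2 = 120.
Total: 5 × 120 = 600.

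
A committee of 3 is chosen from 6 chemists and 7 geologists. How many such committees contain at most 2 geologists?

251

Split by how many geologists are chosen (0 through 2).
Sum: C(7,0)·C(6,3) + C(7,1)·C(6,2) + C(7,2)·C(6,1) = 20 + 105 + 126 = 251.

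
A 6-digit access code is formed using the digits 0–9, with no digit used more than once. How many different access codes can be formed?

This is a permutation of 6 out of 10: P(10,6) = 10!/4!.
That product is 10 × 9 × 8 × 7 × 6 × 5 = 151200.

151200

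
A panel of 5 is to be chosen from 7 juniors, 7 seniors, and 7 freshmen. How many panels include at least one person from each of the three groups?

14406

Unrestricted: C(21,5) = 20349 ways to pick any 5 of the 21.
Subtract selections that omit an entire group: no juniors → C(14,5) = 2002; no seniors → C(14,5) = 2002; no freshmen → C(14,5) = 2002.
Add back selections omitting two groups (i.e. drawn from a single group): C(7,5) + C(7,5) + C(7,5) = 63.
By inclusion–exclusion: 20349 − 6006 + 63 = 14406.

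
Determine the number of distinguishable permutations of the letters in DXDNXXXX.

Letter multiplicities in DXDNXXXX: D×2, N×1, X×5.
The number of distinct arrangements is 8!/(5!·2!) = 40320/240 = 168.

168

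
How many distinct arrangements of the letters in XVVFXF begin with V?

With the first slot taken by V, it remains to arrange the other 5 letters (XVFXF).
Those 5 letters have F appearing twice and X appearing twice, giving (5)!/(2!·2!) = 30.

30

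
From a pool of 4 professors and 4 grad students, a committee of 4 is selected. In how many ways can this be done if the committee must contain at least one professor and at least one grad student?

Total 4-person selections from all 8: C(8,4) = 70.
Subtract selections that omit an entire group: no professors → C(4,4) = 1; no grad students → C(4,4) = 1.
Both groups omitted at once is impossible, so 70 − 2 = 68.

68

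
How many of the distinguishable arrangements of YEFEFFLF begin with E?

Fix E in the first position and arrange the remaining 7 letters.
Those 7 letters have F appearing 4 times, giving (7)!/(4!) = 210.

210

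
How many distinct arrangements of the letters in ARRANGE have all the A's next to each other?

360

Treat the 2 copies of A as a single block. The multiset to arrange is then {AA, E, G, N, R, R}, 6 items in all.
That gives (6)!/(2!) = 360 arrangements.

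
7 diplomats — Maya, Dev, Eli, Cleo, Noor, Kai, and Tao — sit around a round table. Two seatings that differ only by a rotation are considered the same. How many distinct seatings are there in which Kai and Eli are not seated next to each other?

480

All circular seatings of 7 people number (6)! = 720.
Those with Kai next to Eli: fuse the pair into one unit and seat 6 units around a circle — 2·(5)! = 240.
Subtracting, 720 − 240 = 480.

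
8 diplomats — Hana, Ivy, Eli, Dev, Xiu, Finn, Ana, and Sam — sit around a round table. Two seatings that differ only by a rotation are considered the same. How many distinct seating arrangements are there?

Seat Hana anywhere (absorbing the rotational symmetry), then permute the other 7: (7)! = 5040.

5040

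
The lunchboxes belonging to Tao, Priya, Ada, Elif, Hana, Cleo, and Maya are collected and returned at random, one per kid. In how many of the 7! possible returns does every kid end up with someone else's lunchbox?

1854

This is the derangement count D_7: permutations of 7 items with no fixed point.
By inclusion–exclusion this is Σ_{j=0}^{7} (−1)^j C(7,j)·(7−j)!.
Computing: 5040 − 5040 + 2520 − 840 + 210 − 42 + 7 − 1 = 1854.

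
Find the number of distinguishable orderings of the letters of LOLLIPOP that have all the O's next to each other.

420

Treat the 2 copies of O as a single block. The multiset to arrange is then {OO, I, L, L, L, P, P}, 7 items in all.
That gives (7)!/(3!·2!) = 420 arrangements.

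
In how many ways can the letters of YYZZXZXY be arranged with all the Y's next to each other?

Treat the 3 copies of Y as a single block. The multiset to arrange is then {YYY, X, X, Z, Z, Z}, 6 items in all.
That gives (6)!/(3!·2!) = 60 arrangements.

60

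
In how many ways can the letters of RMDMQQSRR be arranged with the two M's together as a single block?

Treat the 2 copies of M as a single block. The multiset to arrange is then {MM, D, Q, Q, R, R, R, S}, 8 items in all.
That gives (8)!/(3!·2!) = 3360 arrangements.

3360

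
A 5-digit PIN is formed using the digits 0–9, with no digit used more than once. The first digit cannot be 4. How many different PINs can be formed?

27216

The first digit has 10−1 = 9 choices (anything except 4).
The remaining 4 digits are filled from the other 9 symbols without repetition: 9 × 8 × 7 × 6 = 3024.
Total: 9 × 3024 = 27216.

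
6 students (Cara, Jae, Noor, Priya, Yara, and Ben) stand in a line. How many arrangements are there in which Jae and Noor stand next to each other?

Treat {Jae, Noor} as a single unit. There are 5 units to order, and the pair itself can be ordered 2 ways.
That gives 2 × 5! = 2 × 120 = 240.

240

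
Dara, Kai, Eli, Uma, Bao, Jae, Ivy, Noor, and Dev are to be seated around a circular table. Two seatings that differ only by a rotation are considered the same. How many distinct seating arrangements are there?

Fix one person's seat to break rotational symmetry; the remaining 8 people can be arranged in (8)! = 40320 ways.

40320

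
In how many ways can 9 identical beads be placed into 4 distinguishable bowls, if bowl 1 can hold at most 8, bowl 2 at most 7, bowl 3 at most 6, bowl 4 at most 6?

Without the upper bounds there are C(12,3) = 220 ways to split 9 among 4 bowls.
Subtract solutions that violate a single cap (substitute x_i' = x_i − (cap_i+1)): x_1 ≥ 9 gives C(3,3) = 1; x_2 ≥ 8 gives C(4,3) = 4; x_3 ≥ 7 gives C(5,3) = 10; x_4 ≥ 7 gives C(5,3) = 10. Together 25.
No two caps can be exceeded simultaneously, so the pair terms are all 0.
By inclusion–exclusion the count is 220 − 25 + 0 = 195.

195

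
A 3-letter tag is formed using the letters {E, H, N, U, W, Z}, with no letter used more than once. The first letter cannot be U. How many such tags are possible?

The first letter has 6−1 = 5 choices (anything except U).
The remaining 2 letters are filled from the other 5 symbols without repetition: 5 × 4 = 20.
Total: 5 × 20 = 100.

100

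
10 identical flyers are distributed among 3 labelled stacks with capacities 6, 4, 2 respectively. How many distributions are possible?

6

By stars and bars, unrestricted non-negative solutions to x_1+…+x_3 = 10 number C(10+2,2) = 66.
Subtract solutions that violate a single cap (substitute x_i' = x_i − (cap_i+1)): x_1 ≥ 7 gives C(5,2) = 10; x_2 ≥ 5 gives C(7,2) = 21; x_3 ≥ 3 gives C(9,2) = 36. Together 67.
Add back pairs where two caps are both exceeded: 0 + 1 + 6 = 7.
By inclusion–exclusion the count is 66 − 67 + 7 = 6.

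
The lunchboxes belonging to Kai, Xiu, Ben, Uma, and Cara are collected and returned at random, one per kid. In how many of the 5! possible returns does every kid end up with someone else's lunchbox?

44

This is the derangement count D_5: permutations of 5 items with no fixed point.
By inclusion–exclusion this is Σ_{j=0}^{5} (−1)^j C(5,j)·(5−j)!.
Computing: 120 − 120 + 60 − 20 + 5 − 1 = 44.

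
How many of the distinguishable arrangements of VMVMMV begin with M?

10

Fix M in the first position and arrange the remaining 5 letters.
Those 5 letters have M appearing twice and V appearing 3 times, giving (5)!/(3!·2!) = 10.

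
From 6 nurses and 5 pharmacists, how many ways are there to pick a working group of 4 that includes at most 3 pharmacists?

Split by how many pharmacists are chosen (0 through 3).
Sum: C(5,0)·C(6,4) + C(5,1)·C(6,3) + C(5,2)·C(6,2) + C(5,3)·C(6,1) = 15 + 100 + 150 + 60 = 325.

325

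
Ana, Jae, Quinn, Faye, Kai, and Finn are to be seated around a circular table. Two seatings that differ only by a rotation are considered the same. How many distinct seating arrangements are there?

Around a circle, 6 distinct people have 6!/6 = (5)! = 120 rotationally distinct seatings.

120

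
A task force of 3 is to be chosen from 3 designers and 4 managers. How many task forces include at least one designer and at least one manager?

30

Unrestricted: C(7,3) = 35 ways to pick any 3 of the 7.
Selections missing a whole group: no designers → C(4,3) = 4; no managers → C(3,3) = 1.
Both groups omitted at once is impossible, so 35 − 5 = 30.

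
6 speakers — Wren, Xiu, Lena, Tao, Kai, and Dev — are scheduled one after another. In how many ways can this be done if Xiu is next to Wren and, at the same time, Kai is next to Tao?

96

Treat {Xiu,Wren} as one block (2 orders) and {Kai,Tao} as another (2 orders).
That leaves 4 units to arrange: 2 × 2 × 4! = 4 × 24 = 96.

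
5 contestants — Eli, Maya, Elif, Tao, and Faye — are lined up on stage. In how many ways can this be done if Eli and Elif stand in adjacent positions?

48

Place the 3 others and the Eli-Elif pair as 4 objects in a line; the pair has 2 internal arrangements.
So the count is 2·(4)! = 48.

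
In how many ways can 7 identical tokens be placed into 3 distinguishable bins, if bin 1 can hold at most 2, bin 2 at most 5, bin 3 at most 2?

6

Ignoring the caps, the number of non-negative solutions to x_1+…+x_3 = 7 is C(9,2) = 36.
Subtract solutions that violate a single cap (substitute x_i' = x_i − (cap_i+1)): x_1 ≥ 3 gives C(6,2) = 15; x_2 ≥ 6 gives C(3,2) = 3; x_3 ≥ 3 gives C(6,2) = 15. Together 33.
Add back pairs where two caps are both exceeded: 0 + 3 + 0 = 3.
By inclusion–exclusion the count is 36 − 33 + 3 = 6.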